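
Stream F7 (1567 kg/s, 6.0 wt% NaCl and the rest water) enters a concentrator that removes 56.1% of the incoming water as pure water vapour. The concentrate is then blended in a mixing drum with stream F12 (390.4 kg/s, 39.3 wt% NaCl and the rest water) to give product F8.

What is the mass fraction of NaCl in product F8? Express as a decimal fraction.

0.219

Vapour removed = 0.561×0.940×1567 = 826.34 kg/s; concentrate = 740.66 kg/s.
NaCl reaching the mixer = 94.02 (from concentrate) + 390.4×0.393 = 247.45 kg/s.
Product flow = 740.66 + 390.4 = 1131.1 kg/s; NaCl fraction = 0.219.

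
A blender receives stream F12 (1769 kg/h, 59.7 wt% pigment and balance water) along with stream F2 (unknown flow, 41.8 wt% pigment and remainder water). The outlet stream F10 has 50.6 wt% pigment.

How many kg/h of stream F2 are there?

Let F2 be the unknown flow. Total out = 1769 + F2.
pigment balance: 1056.1 + 0.418·F2 = 0.506·(1769 + F2)
(0.418 − 0.506)·F2 = 0.506×1769 − 1056.1 = -160.98
F2 = -160.98 / -0.088 = 1829.3 kg/h

1829 kg/h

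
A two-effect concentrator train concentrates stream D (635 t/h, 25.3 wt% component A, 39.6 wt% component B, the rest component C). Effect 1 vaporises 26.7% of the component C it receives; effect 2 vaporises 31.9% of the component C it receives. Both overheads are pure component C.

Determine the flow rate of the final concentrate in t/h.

component C in feed = 635×0.351 = 222.88 t/h.
After stage 1: component C left = (1−0.267)×222.88 = 163.37; stream total = 575.49 t/h.
After stage 2: component C left = (1−0.319)×163.37 = 111.26; final concentrate = 523.37 t/h.

523.4 t/h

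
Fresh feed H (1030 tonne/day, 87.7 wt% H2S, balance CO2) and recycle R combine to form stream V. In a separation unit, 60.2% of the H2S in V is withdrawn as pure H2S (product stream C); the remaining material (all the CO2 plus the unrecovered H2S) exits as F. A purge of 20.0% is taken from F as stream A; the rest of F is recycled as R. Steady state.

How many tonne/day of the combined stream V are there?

1959 tonne/day

CO2 enters only via H and leaves only via the purge: 1030×0.123 = 0.200×(CO2 in F), and the separation unit passes all CO2, so CO2 in V = CO2 in F = 633.45 tonne/day.
H2S in V: m_A = 1030×0.877 + (1−0.200)·(1−0.602)·m_A, so m_A = 903.31/0.6816 = 1325.3 tonne/day.
V = 1325.3 + 633.45 = 1958.7 tonne/day.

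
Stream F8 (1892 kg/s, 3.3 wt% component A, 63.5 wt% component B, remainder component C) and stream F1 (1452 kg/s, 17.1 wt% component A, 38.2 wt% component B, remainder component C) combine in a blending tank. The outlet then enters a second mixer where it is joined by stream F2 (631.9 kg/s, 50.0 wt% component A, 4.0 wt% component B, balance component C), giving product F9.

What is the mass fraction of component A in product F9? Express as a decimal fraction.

0.158

Overall, product flow = 3975.9 kg/s.
component A in = 1892×0.033 + 1452×0.171 + 631.9×0.500 = 626.68 kg/s.
component A fraction in F9 = 0.158.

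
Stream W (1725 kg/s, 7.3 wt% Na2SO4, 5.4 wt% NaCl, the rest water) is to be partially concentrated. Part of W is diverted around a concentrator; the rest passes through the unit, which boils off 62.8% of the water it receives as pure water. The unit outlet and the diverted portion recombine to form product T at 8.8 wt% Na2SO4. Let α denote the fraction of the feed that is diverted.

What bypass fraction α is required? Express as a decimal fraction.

All 1725×0.073 = 125.92 kg/s of Na2SO4 reaches T, so T = 125.92/0.088 = 1431 kg/s and vapour = 294.03 kg/s.
The evaporator receives (1−α)·1725 of feed at 0.873 water and removes 0.628 of that water:
0.628×0.873×(1−α)×1725 = 294.03
(1−α) = 294.03/945.72 = 0.3109;  α = 0.6891.

0.689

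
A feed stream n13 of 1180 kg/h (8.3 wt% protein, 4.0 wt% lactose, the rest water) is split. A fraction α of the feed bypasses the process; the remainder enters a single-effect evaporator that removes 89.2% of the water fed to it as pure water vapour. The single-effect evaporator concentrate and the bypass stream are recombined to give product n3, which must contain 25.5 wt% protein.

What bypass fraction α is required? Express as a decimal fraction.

0.138

All 1180×0.083 = 97.94 kg/h of protein reaches n3, so n3 = 97.94/0.255 = 384.08 kg/h and vapour = 795.92 kg/h.
The evaporator receives (1−α)·1180 of feed at 0.877 water and removes 0.892 of that water:
0.892×0.877×(1−α)×1180 = 795.92
(1−α) = 795.92/923.1 = 0.8622;  α = 0.1378.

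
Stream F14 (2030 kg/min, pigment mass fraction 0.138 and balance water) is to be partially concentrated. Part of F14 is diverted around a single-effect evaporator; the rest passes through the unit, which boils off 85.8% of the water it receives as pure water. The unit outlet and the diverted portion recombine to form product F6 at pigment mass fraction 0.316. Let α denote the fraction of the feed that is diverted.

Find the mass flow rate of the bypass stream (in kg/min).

483.9 kg/min

All 2030×0.138 = 280.14 kg/min of pigment reaches F6, so F6 = 280.14/0.316 = 886.52 kg/min and vapour = 1143.5 kg/min.
The evaporator receives (1−α)·2030 of feed at 0.862 water and removes 0.858 of that water:
0.858×0.862×(1−α)×2030 = 1143.5
(1−α) = 1143.5/1501.4 = 0.7616;  α = 0.2384.
Bypass flow = 0.2384×2030 = 483.91 kg/min.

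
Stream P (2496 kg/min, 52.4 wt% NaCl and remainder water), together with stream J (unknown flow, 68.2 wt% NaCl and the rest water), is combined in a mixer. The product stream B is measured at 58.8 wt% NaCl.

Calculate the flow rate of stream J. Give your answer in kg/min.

1699 kg/min

Let J be the unknown flow. Total out = 2496 + J.
NaCl balance: 1307.9 + 0.682·J = 0.588·(2496 + J)
(0.682 − 0.588)·J = 0.588×2496 − 1307.9 = 159.74
J = 159.74 / 0.094 = 1699.4 kg/min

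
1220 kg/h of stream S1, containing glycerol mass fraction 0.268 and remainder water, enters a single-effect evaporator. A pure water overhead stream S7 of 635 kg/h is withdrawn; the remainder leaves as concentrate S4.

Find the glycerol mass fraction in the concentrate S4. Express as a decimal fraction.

0.559

glycerol is not removed: 1220×0.268 = 326.96 kg/h of glycerol enters S4.
Concentrate = 1220 − 635 = 585 kg/h.
Mass fraction = 326.96/585 = 0.559.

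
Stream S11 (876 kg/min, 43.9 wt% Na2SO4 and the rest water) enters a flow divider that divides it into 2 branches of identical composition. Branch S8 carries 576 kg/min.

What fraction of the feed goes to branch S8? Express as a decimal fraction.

0.658

Fraction to S8 = 576/876 = 0.6575.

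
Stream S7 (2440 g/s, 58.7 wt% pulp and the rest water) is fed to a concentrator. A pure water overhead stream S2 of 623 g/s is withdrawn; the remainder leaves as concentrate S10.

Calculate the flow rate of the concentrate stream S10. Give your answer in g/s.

1817 g/s

Concentrate = 2440 − 623 = 1817 g/s.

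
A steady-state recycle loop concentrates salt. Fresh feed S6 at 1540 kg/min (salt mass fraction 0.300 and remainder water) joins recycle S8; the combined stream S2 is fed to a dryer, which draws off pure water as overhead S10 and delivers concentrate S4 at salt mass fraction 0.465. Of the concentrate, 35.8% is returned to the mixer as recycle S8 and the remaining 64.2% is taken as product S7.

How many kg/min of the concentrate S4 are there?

Overall salt balance (none leaves overhead): salt in fresh feed = salt in product, i.e. 1540×0.300 = (1−0.358)·S4·0.465.
S4 = 462/(0.465×0.642) = 1547.6 kg/min.

1548 kg/min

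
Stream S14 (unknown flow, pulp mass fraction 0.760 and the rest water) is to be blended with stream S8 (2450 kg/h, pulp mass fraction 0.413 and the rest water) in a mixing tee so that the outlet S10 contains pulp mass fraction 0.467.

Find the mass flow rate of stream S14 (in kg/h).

Let S14 be the unknown flow. Total out = 2450 + S14.
pulp balance: 1011.8 + 0.760·S14 = 0.467·(2450 + S14)
(0.760 − 0.467)·S14 = 0.467×2450 − 1011.8 = 132.3
S14 = 132.3 / 0.293 = 451.54 kg/h

451.5 kg/h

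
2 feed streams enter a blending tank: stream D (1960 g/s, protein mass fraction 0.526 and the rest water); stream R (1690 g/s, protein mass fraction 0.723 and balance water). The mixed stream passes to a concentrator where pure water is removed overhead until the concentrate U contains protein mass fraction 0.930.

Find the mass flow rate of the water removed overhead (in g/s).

1228 g/s

protein entering = 1960×0.526 + 1690×0.723 = 2252.8 g/s.
All protein reports to U, so U = 2252.8/0.930 = 2422.4 g/s.
Total feed = 3650 g/s; overhead = 3650 − 2422.4 = 1227.6 g/s.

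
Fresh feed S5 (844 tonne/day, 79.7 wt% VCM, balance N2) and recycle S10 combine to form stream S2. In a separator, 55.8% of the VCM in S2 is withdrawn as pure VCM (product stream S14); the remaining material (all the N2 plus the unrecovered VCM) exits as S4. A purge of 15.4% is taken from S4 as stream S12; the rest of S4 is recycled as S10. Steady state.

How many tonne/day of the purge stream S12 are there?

N2 enters only via S5 and leaves only via the purge: 844×0.203 = 0.154×(N2 in S4), and the separator passes all N2, so N2 in S2 = N2 in S4 = 1112.5 tonne/day.
VCM in S2: m_A = 844×0.797 + (1−0.154)·(1−0.558)·m_A, so m_A = 672.67/0.6261 = 1074.4 tonne/day.
S4 = (1−0.558)×1074.4 + 1112.5 = 1587.4 tonne/day.
Purge S12 = 0.154×1587.4 = 244.47 tonne/day.

244.5 tonne/day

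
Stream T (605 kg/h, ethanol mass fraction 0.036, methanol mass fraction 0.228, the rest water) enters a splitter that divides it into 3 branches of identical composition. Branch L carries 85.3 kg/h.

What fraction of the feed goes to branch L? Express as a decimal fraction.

Fraction to L = 85.3/605 = 0.1410.

0.141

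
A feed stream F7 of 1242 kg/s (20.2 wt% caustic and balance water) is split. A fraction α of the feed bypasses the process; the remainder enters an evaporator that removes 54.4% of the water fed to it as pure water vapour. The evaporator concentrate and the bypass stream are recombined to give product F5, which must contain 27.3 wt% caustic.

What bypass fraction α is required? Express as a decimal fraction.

All 1242×0.202 = 250.88 kg/s of caustic reaches F5, so F5 = 250.88/0.273 = 918.99 kg/s and vapour = 323.01 kg/s.
The evaporator receives (1−α)·1242 of feed at 0.798 water and removes 0.544 of that water:
0.544×0.798×(1−α)×1242 = 323.01
(1−α) = 323.01/539.17 = 0.5991;  α = 0.4009.

0.401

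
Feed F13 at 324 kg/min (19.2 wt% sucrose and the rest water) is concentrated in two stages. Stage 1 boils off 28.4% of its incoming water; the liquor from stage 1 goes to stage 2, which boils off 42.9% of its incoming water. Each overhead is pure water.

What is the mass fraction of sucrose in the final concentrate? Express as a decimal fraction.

0.3676

water in feed = 324×0.808 = 261.79 kg/min.
After stage 1: water left = (1−0.284)×261.79 = 187.44; stream total = 249.65 kg/min.
After stage 2: water left = (1−0.429)×187.44 = 107.03; final concentrate = 169.24 kg/min.
sucrose fraction = 62.208/169.24 = 0.3676.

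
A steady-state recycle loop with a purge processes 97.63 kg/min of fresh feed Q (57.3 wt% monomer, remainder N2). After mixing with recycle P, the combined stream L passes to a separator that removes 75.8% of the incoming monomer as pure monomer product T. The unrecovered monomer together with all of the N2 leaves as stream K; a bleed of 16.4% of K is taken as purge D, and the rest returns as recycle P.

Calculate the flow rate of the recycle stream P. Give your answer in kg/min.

N2 enters only via Q and leaves only via the purge: 97.63×0.427 = 0.164×(N2 in K), and the separator passes all N2, so N2 in L = N2 in K = 254.2 kg/min.
monomer in L: m_A = 97.63×0.573 + (1−0.164)·(1−0.758)·m_A, so m_A = 55.942/0.7977 = 70.13 kg/min.
K = (1−0.758)×70.13 + 254.2 = 271.17 kg/min.
Recycle P = (1−0.164)×271.17 = 226.7 kg/min.

226.7 kg/min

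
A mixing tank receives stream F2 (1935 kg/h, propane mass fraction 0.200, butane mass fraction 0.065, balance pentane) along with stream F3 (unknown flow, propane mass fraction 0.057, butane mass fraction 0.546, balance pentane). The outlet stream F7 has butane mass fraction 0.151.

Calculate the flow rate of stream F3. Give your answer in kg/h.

Let F3 be the unknown flow. Total out = 1935 + F3.
butane balance: 125.78 + 0.546·F3 = 0.151·(1935 + F3)
(0.546 − 0.151)·F3 = 0.151×1935 − 125.78 = 166.41
F3 = 166.41 / 0.395 = 421.29 kg/h

421.3 kg/h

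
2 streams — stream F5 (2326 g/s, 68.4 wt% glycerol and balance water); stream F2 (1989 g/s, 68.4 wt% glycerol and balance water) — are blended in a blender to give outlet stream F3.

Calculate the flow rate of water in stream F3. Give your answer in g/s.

water out = water in = 2326×0.316 + 1989×0.316 = 1363.5 g/s.

1364 g/s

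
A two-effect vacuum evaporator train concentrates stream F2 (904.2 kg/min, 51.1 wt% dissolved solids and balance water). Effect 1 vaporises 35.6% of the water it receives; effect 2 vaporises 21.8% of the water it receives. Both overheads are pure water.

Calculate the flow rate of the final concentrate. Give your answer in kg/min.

water in feed = 904.2×0.489 = 442.15 kg/min.
After stage 1: water left = (1−0.356)×442.15 = 284.75; stream total = 746.79 kg/min.
After stage 2: water left = (1−0.218)×284.75 = 222.67; final concentrate = 684.72 kg/min.

684.7 kg/min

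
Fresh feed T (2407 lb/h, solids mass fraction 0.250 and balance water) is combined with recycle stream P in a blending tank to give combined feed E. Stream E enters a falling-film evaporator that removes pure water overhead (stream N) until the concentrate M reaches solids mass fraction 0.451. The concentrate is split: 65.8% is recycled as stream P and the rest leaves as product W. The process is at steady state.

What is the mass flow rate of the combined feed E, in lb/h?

Overall solids balance (none leaves overhead): solids in fresh feed = solids in product, i.e. 2407×0.250 = (1−0.658)·M·0.451.
M = 601.75/(0.451×0.342) = 3901.3 lb/h.
Recycle P = 0.658×3901.3 = 2567.1 lb/h.
Combined feed E = 2407 + 2567.1 = 4974.1 lb/h.

4974 lb/h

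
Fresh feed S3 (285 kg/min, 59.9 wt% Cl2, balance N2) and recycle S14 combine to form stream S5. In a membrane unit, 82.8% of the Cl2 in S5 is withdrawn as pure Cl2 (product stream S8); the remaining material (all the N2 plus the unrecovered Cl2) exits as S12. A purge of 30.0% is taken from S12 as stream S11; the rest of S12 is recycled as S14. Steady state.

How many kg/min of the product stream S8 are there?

160.7 kg/min

Cl2 in S5: m_A = 285×0.599 + (1−0.300)·(1−0.828)·m_A, so m_A = 170.72/0.8796 = 194.08 kg/min.
Product S8 = 0.828×194.08 = 160.7 kg/min.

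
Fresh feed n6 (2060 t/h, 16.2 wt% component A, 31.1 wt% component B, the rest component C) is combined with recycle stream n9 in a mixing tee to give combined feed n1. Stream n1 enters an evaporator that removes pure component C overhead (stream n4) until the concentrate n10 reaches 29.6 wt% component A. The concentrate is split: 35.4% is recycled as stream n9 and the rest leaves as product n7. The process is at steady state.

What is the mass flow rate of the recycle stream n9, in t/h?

617.8 t/h

Overall component A balance (none leaves overhead): component A in fresh feed = component A in product, i.e. 2060×0.162 = (1−0.354)·n10·0.296.
n10 = 333.72/(0.296×0.646) = 1745.3 t/h.
Recycle n9 = 0.354×1745.3 = 617.82 t/h.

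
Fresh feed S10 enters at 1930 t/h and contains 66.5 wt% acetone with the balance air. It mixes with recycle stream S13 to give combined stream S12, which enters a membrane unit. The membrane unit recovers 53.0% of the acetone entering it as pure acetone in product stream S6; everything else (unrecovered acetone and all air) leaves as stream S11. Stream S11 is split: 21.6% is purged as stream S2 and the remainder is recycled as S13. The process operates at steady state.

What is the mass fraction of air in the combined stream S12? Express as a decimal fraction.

air enters only via S10 and leaves only via the purge: 1930×0.335 = 0.216×(air in S11), and the membrane unit passes all air, so air in S12 = air in S11 = 2993.3 t/h.
acetone in S12: m_A = 1930×0.665 + (1−0.216)·(1−0.530)·m_A, so m_A = 1283.5/0.6315 = 2032.3 t/h.
S12 = 2032.3 + 2993.3 = 5025.6 t/h.
air fraction in S12 = 2993.3/5025.6 = 0.596.

0.596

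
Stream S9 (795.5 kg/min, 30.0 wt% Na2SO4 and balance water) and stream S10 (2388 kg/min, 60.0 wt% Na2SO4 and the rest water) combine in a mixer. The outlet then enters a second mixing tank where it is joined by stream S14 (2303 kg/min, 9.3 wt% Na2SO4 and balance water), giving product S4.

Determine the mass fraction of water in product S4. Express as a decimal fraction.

0.656

Overall, product flow = 5486.5 kg/min.
water in = 795.5×0.700 + 2388×0.400 + 2303×0.907 = 3600.9 kg/min.
water fraction in S4 = 0.656.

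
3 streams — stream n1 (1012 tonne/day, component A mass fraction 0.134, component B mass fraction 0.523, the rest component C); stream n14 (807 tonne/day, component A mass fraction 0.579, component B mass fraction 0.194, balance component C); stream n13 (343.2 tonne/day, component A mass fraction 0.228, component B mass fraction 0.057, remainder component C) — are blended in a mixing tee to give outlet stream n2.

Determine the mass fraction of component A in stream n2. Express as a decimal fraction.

0.315

Total flow out = 1012 + 807 + 343.2 = 2162.2 tonne/day.
component A in = 1012×0.134 + 807×0.579 + 343.2×0.228 = 681.11 tonne/day.
component A mass fraction in n2 = 681.11/2162.2 = 0.315.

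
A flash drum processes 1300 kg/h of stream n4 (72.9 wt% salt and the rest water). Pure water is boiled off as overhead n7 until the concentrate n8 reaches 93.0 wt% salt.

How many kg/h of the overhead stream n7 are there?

281 kg/h

salt is conserved: 1300×0.729 = 947.7 kg/h all reports to the concentrate.
Concentrate = 947.7/(target fraction) = 1019 kg/h.
Overhead = 1300 − 1019 = 280.97 kg/h.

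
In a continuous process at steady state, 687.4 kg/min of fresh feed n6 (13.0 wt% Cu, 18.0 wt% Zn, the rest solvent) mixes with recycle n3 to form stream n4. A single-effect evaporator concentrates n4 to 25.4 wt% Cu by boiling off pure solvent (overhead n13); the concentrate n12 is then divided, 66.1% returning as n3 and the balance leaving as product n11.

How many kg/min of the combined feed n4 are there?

1373 kg/min

Overall Cu balance (none leaves overhead): Cu in fresh feed = Cu in product, i.e. 687.4×0.130 = (1−0.661)·n12·0.254.
n12 = 89.362/(0.254×0.339) = 1037.8 kg/min.
Recycle n3 = 0.661×1037.8 = 685.99 kg/min.
Combined feed n4 = 687.4 + 685.99 = 1373.4 kg/min.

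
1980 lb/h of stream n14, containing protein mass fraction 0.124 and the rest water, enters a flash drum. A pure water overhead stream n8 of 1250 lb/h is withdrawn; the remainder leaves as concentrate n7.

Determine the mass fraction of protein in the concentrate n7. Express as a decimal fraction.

0.336

protein is not removed: 1980×0.124 = 245.52 lb/h of protein enters n7.
Concentrate = 1980 − 1250 = 730 lb/h.
Mass fraction = 245.52/730 = 0.336.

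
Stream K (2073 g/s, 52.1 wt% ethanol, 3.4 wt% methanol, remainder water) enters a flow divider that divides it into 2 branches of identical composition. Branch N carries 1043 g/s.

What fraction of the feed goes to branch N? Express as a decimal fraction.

0.503

Fraction to N = 1043/2073 = 0.5031.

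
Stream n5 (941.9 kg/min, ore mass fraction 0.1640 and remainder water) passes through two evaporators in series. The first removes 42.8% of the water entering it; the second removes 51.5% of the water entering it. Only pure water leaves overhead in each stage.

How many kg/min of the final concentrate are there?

372.9 kg/min

water in feed = 941.9×0.836 = 787.43 kg/min.
After stage 1: water left = (1−0.428)×787.43 = 450.41; stream total = 604.88 kg/min.
After stage 2: water left = (1−0.515)×450.41 = 218.45; final concentrate = 372.92 kg/min.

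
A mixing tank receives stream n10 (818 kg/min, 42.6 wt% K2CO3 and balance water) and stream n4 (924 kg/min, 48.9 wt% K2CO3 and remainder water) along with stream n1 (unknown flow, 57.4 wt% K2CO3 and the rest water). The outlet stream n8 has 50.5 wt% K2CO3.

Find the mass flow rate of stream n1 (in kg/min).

1151 kg/min

Let n1 be the unknown flow. Total out = 1742 + n1.
K2CO3 balance: 800.3 + 0.574·n1 = 0.505·(1742 + n1)
(0.574 − 0.505)·n1 = 0.505×1742 − 800.3 = 79.406
n1 = 79.406 / 0.069 = 1150.8 kg/min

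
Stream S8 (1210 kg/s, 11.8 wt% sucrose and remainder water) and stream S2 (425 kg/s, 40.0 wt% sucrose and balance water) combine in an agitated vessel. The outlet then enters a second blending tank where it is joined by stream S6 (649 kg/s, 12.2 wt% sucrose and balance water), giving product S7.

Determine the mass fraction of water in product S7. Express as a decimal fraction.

Overall, product flow = 2284 kg/s.
water in = 1210×0.882 + 425×0.600 + 649×0.878 = 1892 kg/s.
water fraction in S7 = 0.828.

0.828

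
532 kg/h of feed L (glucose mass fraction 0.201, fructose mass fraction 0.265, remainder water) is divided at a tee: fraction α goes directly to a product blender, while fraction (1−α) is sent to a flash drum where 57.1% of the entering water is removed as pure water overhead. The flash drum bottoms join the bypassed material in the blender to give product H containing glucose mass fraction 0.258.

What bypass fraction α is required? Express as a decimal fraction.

All 532×0.201 = 106.93 kg/h of glucose reaches H, so H = 106.93/0.258 = 414.47 kg/h and vapour = 117.53 kg/h.
The evaporator receives (1−α)·532 of feed at 0.534 water and removes 0.571 of that water:
0.571×0.534×(1−α)×532 = 117.53
(1−α) = 117.53/162.21 = 0.7246;  α = 0.2754.

0.275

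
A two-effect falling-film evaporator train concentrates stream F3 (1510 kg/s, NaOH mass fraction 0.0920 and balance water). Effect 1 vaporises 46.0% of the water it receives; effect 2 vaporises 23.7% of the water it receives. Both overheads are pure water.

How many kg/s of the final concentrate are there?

water in feed = 1510×0.908 = 1371.1 kg/s.
After stage 1: water left = (1−0.460)×1371.1 = 740.38; stream total = 879.3 kg/s.
After stage 2: water left = (1−0.237)×740.38 = 564.91; final concentrate = 703.83 kg/s.

703.8 kg/s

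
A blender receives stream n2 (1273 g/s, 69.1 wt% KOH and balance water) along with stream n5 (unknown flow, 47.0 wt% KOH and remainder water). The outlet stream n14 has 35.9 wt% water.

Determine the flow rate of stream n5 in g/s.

Let n5 be the unknown flow. Total out = 1273 + n5.
water balance: 393.36 + 0.530·n5 = 0.359·(1273 + n5)
(0.530 − 0.359)·n5 = 0.359×1273 − 393.36 = 63.65
n5 = 63.65 / 0.171 = 372.22 g/s

372.2 g/s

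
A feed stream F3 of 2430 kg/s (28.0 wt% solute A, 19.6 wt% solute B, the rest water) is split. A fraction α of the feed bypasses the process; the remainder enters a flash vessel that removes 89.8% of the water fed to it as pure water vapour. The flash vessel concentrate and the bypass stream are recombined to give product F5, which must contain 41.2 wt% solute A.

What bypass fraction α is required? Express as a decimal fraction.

0.319

All 2430×0.280 = 680.4 kg/s of solute A reaches F5, so F5 = 680.4/0.412 = 1651.5 kg/s and vapour = 778.54 kg/s.
The evaporator receives (1−α)·2430 of feed at 0.524 water and removes 0.898 of that water:
0.898×0.524×(1−α)×2430 = 778.54
(1−α) = 778.54/1143.4 = 0.6809;  α = 0.3191.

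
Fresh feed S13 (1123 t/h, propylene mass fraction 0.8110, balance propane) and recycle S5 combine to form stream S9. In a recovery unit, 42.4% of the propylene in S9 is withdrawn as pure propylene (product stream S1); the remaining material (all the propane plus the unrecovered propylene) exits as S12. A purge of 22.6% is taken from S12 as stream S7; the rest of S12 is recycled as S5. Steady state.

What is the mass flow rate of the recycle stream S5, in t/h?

propane enters only via S13 and leaves only via the purge: 1123×0.189 = 0.226×(propane in S12), and the recovery unit passes all propane, so propane in S9 = propane in S12 = 939.15 t/h.
propylene in S9: m_A = 1123×0.811 + (1−0.226)·(1−0.424)·m_A, so m_A = 910.75/0.5542 = 1643.4 t/h.
S12 = (1−0.424)×1643.4 + 939.15 = 1885.8 t/h.
Recycle S5 = (1−0.226)×1885.8 = 1459.6 t/h.

1460 t/h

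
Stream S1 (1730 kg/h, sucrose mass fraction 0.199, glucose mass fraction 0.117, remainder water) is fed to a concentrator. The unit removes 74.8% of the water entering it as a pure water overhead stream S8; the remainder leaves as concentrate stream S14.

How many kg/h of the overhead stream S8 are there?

water entering = 1730×0.684 = 1183.3 kg/h; overhead removed = 0.748×1183.3 = 885.12 kg/h.

885.1 kg/h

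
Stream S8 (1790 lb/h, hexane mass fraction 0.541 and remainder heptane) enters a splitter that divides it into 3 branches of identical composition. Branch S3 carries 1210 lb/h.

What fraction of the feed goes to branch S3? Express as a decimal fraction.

Fraction to S3 = 1210/1790 = 0.6760.

0.676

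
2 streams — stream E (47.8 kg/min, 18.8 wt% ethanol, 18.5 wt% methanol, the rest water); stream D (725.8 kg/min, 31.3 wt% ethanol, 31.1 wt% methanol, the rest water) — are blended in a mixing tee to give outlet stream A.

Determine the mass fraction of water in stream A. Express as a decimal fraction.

Total flow out = 47.8 + 725.8 = 773.6 kg/min.
water in = 47.8×0.627 + 725.8×0.376 = 302.87 kg/min.
water mass fraction in A = 302.87/773.6 = 0.3915.

0.3915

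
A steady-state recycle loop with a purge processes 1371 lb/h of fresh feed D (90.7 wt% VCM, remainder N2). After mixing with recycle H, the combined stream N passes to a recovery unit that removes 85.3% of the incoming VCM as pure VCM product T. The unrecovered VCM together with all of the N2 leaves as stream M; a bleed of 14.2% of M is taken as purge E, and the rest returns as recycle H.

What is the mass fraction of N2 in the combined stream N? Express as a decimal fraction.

0.387

N2 enters only via D and leaves only via the purge: 1371×0.093 = 0.142×(N2 in M), and the recovery unit passes all N2, so N2 in N = N2 in M = 897.91 lb/h.
VCM in N: m_A = 1371×0.907 + (1−0.142)·(1−0.853)·m_A, so m_A = 1243.5/0.8739 = 1423 lb/h.
N = 1423 + 897.91 = 2320.9 lb/h.
N2 fraction in N = 897.91/2320.9 = 0.387.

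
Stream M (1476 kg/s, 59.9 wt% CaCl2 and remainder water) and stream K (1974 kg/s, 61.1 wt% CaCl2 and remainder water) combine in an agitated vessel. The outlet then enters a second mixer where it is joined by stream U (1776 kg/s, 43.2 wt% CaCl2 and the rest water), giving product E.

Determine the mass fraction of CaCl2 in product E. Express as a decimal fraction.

Overall, product flow = 5226 kg/s.
CaCl2 in = 1476×0.599 + 1974×0.611 + 1776×0.432 = 2857.5 kg/s.
CaCl2 fraction in E = 0.547.

0.547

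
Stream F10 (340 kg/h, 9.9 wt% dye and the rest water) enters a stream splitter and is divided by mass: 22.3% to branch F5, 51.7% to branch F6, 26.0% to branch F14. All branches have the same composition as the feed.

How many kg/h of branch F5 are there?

Branch F5 flow = 0.223×340 = 75.82 kg/h.

75.82 kg/h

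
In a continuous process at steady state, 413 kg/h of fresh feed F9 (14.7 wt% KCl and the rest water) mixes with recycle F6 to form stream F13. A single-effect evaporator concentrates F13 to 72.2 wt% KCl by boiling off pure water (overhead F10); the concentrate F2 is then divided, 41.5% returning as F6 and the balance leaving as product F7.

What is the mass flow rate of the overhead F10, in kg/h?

Overall KCl balance (none leaves overhead): KCl in fresh feed = KCl in product, i.e. 413×0.147 = (1−0.415)·F2·0.722.
F2 = 60.711/(0.722×0.585) = 143.74 kg/h.
Recycle F6 = 0.415×143.74 = 59.652 kg/h.
Combined feed F13 = 413 + 59.652 = 472.65 kg/h.
Overhead F10 = F13 − F2 = 472.65 − 143.74 = 328.91 kg/h.

328.9 kg/h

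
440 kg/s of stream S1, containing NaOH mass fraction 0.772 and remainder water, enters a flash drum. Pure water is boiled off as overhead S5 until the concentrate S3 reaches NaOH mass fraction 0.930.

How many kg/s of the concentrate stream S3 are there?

365.2 kg/s

NaOH is conserved: 440×0.772 = 339.68 kg/s all reports to the concentrate.
Concentrate = 339.68/(target fraction) = 365.25 kg/s.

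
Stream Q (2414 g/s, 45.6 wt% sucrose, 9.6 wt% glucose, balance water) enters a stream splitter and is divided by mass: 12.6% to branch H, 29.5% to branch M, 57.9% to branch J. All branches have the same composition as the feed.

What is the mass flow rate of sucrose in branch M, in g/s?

324.7 g/s

Branch M total = 0.295×2414 = 712.13 g/s.
sucrose in M = 0.456×712.13 = 324.73 g/s.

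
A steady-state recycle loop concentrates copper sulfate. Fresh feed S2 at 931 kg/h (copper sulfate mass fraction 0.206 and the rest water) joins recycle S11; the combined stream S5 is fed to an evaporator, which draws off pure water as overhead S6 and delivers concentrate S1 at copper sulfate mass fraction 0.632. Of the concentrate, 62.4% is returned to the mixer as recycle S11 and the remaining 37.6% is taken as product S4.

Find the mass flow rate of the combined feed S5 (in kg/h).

Overall copper sulfate balance (none leaves overhead): copper sulfate in fresh feed = copper sulfate in product, i.e. 931×0.206 = (1−0.624)·S1·0.632.
S1 = 191.79/(0.632×0.376) = 807.07 kg/h.
Recycle S11 = 0.624×807.07 = 503.61 kg/h.
Combined feed S5 = 931 + 503.61 = 1434.6 kg/h.

1435 kg/h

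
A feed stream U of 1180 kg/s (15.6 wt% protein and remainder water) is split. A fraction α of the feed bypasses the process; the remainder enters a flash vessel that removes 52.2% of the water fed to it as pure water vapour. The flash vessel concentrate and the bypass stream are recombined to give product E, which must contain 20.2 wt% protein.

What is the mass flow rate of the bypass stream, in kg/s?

All 1180×0.156 = 184.08 kg/s of protein reaches E, so E = 184.08/0.202 = 911.29 kg/s and vapour = 268.71 kg/s.
The evaporator receives (1−α)·1180 of feed at 0.844 water and removes 0.522 of that water:
0.522×0.844×(1−α)×1180 = 268.71
(1−α) = 268.71/519.87 = 0.5169;  α = 0.4831.
Bypass flow = 0.4831×1180 = 570.08 kg/s.

570.1 kg/s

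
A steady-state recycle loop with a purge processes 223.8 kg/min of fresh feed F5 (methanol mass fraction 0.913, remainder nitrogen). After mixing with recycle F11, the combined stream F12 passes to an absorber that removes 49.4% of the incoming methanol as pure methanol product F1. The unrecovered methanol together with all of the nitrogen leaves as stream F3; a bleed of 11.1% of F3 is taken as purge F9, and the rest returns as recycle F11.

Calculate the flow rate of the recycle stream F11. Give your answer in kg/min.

323 kg/min

nitrogen enters only via F5 and leaves only via the purge: 223.8×0.087 = 0.111×(nitrogen in F3), and the absorber passes all nitrogen, so nitrogen in F12 = nitrogen in F3 = 175.41 kg/min.
methanol in F12: m_A = 223.8×0.913 + (1−0.111)·(1−0.494)·m_A, so m_A = 204.33/0.5502 = 371.4 kg/min.
F3 = (1−0.494)×371.4 + 175.41 = 363.34 kg/min.
Recycle F11 = (1−0.111)×363.34 = 323.01 kg/min.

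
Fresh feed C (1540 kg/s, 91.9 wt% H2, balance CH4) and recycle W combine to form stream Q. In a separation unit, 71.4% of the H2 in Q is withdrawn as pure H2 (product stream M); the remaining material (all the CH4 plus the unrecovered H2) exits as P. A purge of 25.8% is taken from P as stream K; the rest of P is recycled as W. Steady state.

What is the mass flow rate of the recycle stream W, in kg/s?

740 kg/s

CH4 enters only via C and leaves only via the purge: 1540×0.081 = 0.258×(CH4 in P), and the separation unit passes all CH4, so CH4 in Q = CH4 in P = 483.49 kg/s.
H2 in Q: m_A = 1540×0.919 + (1−0.258)·(1−0.714)·m_A, so m_A = 1415.3/0.7878 = 1796.5 kg/s.
P = (1−0.714)×1796.5 + 483.49 = 997.29 kg/s.
Recycle W = (1−0.258)×997.29 = 739.99 kg/s.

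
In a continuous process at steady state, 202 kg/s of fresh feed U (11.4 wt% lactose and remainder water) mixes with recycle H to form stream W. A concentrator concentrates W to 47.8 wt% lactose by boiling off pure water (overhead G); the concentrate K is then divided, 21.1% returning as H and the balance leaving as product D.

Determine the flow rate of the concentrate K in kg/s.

61.06 kg/s

Overall lactose balance (none leaves overhead): lactose in fresh feed = lactose in product, i.e. 202×0.114 = (1−0.211)·K·0.478.
K = 23.028/(0.478×0.789) = 61.059 kg/s.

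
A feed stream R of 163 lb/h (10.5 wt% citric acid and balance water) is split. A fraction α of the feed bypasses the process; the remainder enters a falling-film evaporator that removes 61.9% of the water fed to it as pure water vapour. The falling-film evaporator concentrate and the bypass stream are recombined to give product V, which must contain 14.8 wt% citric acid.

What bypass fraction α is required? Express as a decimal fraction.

0.476

All 163×0.105 = 17.115 lb/h of citric acid reaches V, so V = 17.115/0.148 = 115.64 lb/h and vapour = 47.358 lb/h.
The evaporator receives (1−α)·163 of feed at 0.895 water and removes 0.619 of that water:
0.619×0.895×(1−α)×163 = 47.358
(1−α) = 47.358/90.303 = 0.5244;  α = 0.4756.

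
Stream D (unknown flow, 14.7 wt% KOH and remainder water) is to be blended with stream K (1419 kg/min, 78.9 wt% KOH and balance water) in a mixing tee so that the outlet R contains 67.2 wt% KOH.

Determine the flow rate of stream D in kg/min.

316.2 kg/min

Let D be the unknown flow. Total out = 1419 + D.
KOH balance: 1119.6 + 0.147·D = 0.672·(1419 + D)
(0.147 − 0.672)·D = 0.672×1419 − 1119.6 = -166.02
D = -166.02 / -0.525 = 316.23 kg/min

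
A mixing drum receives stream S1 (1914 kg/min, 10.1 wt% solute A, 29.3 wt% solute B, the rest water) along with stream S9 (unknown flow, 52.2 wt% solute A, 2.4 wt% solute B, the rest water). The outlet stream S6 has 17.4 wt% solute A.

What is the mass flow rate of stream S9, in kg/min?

Let S9 be the unknown flow. Total out = 1914 + S9.
solute A balance: 193.31 + 0.522·S9 = 0.174·(1914 + S9)
(0.522 − 0.174)·S9 = 0.174×1914 − 193.31 = 139.72
S9 = 139.72 / 0.348 = 401.5 kg/min

401.5 kg/min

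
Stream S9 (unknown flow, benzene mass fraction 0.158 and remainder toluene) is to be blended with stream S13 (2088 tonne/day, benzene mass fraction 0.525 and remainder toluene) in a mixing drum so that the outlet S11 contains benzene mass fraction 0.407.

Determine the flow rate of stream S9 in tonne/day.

Let S9 be the unknown flow. Total out = 2088 + S9.
benzene balance: 1096.2 + 0.158·S9 = 0.407·(2088 + S9)
(0.158 − 0.407)·S9 = 0.407×2088 − 1096.2 = -246.38
S9 = -246.38 / -0.249 = 989.49 tonne/day

989.5 tonne/day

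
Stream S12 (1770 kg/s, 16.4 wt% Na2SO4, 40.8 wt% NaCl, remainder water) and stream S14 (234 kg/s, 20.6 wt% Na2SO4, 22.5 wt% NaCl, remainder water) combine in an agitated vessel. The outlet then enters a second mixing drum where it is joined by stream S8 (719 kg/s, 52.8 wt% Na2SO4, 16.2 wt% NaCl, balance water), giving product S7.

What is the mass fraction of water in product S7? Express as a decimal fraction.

0.4090

Overall, product flow = 2723 kg/s.
water in = 1770×0.428 + 234×0.569 + 719×0.310 = 1113.6 kg/s.
water fraction in S7 = 0.4090.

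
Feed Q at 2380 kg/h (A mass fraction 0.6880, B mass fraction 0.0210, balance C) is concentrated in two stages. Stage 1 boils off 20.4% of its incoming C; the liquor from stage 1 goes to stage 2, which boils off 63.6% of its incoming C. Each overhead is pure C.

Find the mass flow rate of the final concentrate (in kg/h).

1888 kg/h

C in feed = 2380×0.291 = 692.58 kg/h.
After stage 1: C left = (1−0.204)×692.58 = 551.29; stream total = 2238.7 kg/h.
After stage 2: C left = (1−0.636)×551.29 = 200.67; final concentrate = 1888.1 kg/h.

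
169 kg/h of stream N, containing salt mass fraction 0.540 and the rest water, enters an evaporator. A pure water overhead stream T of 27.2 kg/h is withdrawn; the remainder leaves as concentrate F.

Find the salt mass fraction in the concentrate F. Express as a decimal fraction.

0.644

salt is not removed: 169×0.540 = 91.26 kg/h of salt enters F.
Concentrate = 169 − 27.2 = 141.8 kg/h.
Mass fraction = 91.26/141.8 = 0.644.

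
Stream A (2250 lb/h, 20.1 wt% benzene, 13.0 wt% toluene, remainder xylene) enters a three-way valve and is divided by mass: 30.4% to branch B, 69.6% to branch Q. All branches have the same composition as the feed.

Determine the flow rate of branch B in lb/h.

684 lb/h

Branch B flow = 0.304×2250 = 684 lb/h.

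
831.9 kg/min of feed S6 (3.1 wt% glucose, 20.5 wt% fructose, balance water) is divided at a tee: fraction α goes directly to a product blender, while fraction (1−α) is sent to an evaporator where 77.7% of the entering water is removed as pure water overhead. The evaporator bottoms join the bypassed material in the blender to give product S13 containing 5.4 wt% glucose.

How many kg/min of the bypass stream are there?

All 831.9×0.031 = 25.789 kg/min of glucose reaches S13, so S13 = 25.789/0.054 = 477.57 kg/min and vapour = 354.33 kg/min.
The evaporator receives (1−α)·831.9 of feed at 0.764 water and removes 0.777 of that water:
0.777×0.764×(1−α)×831.9 = 354.33
(1−α) = 354.33/493.84 = 0.7175;  α = 0.2825.
Bypass flow = 0.2825×831.9 = 235.01 kg/min.

235 kg/min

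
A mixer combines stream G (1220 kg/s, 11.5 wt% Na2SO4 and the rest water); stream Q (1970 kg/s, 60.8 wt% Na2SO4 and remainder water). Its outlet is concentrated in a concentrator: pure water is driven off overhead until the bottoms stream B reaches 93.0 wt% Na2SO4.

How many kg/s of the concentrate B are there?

1439 kg/s

Na2SO4 entering = 1220×0.115 + 1970×0.608 = 1338.1 kg/s.
All Na2SO4 reports to B, so B = 1338.1/0.930 = 1438.8 kg/s.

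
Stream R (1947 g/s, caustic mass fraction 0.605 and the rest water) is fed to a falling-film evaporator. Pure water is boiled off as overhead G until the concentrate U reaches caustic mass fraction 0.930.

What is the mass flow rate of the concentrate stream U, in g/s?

caustic is conserved: 1947×0.605 = 1177.9 g/s all reports to the concentrate.
Concentrate = 1177.9/(target fraction) = 1266.6 g/s.

1267 g/s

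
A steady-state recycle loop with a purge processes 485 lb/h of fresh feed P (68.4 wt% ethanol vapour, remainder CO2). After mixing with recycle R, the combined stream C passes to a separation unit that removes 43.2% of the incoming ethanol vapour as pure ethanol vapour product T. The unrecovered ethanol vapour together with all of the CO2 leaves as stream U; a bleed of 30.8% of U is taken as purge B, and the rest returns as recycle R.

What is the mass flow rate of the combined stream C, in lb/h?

1044 lb/h

CO2 enters only via P and leaves only via the purge: 485×0.316 = 0.308×(CO2 in U), and the separation unit passes all CO2, so CO2 in C = CO2 in U = 497.6 lb/h.
ethanol vapour in C: m_A = 485×0.684 + (1−0.308)·(1−0.432)·m_A, so m_A = 331.74/0.6069 = 546.57 lb/h.
C = 546.57 + 497.6 = 1044.2 lb/h.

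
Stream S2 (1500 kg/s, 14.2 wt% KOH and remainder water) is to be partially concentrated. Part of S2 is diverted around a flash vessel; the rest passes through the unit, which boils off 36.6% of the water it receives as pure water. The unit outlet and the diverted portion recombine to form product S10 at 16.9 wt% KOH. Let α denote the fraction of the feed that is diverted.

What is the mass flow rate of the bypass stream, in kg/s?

All 1500×0.142 = 213 kg/s of KOH reaches S10, so S10 = 213/0.169 = 1260.4 kg/s and vapour = 239.64 kg/s.
The evaporator receives (1−α)·1500 of feed at 0.858 water and removes 0.366 of that water:
0.366×0.858×(1−α)×1500 = 239.64
(1−α) = 239.64/471.04 = 0.5088;  α = 0.4912.
Bypass flow = 0.4912×1500 = 736.87 kg/s.

736.9 kg/s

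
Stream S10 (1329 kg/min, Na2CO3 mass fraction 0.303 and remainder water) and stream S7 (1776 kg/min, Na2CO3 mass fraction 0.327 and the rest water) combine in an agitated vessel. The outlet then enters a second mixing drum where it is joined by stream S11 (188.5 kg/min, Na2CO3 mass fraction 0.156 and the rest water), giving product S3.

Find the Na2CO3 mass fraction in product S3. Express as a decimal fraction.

0.308

Overall, product flow = 3293.5 kg/min.
Na2CO3 in = 1329×0.303 + 1776×0.327 + 188.5×0.156 = 1012.8 kg/min.
Na2CO3 fraction in S3 = 0.308.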